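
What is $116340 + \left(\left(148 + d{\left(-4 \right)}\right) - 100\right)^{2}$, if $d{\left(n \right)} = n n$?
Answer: $120436$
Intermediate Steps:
$d{\left(n \right)} = n^{2}$
$116340 + \left(\left(148 + d{\left(-4 \right)}\right) - 100\right)^{2} = 116340 + \left(\left(148 + \left(-4\right)^{2}\right) - 100\right)^{2} = 116340 + \left(\left(148 + 16\right) - 100\right)^{2} = 116340 + \left(164 - 100\right)^{2} = 116340 + 64^{2} = 116340 + 4096 = 120436$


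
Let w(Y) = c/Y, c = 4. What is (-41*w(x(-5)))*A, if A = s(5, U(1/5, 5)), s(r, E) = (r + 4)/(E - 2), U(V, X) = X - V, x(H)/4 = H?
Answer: 369/14 ≈ 26.357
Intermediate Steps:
x(H) = 4*H
w(Y) = 4/Y
s(r, E) = (4 + r)/(-2 + E)
A = 45/14 (A = (4 + 5)/(-2 + (5 - 1/5)) = 9/(-2 + (5 - 1*⅕)) = 9/(-2 + (5 - ⅕)) = 9/(-2 + 24/5) = 9/(14/5) = (5/14)*9 = 45/14 ≈ 3.2143)
(-41*w(x(-5)))*A = -164/(4*(-5))*(45/14) = -164/(-20)*(45/14) = -164*(-1)/20*(45/14) = -41*(-⅕)*(45/14) = (41/5)*(45/14) = 369/14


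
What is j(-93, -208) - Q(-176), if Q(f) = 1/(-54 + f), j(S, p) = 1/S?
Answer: -137/21390 ≈ -0.0064049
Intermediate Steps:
j(-93, -208) - Q(-176) = 1/(-93) - 1/(-54 - 176) = -1/93 - 1/(-230) = -1/93 - 1*(-1/230) = -1/93 + 1/230 = -137/21390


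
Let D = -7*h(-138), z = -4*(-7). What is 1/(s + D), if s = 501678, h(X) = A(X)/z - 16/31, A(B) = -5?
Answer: 124/62208675 ≈ 1.9933e-6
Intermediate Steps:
z = 28
h(X) = -603/868 (h(X) = -5/28 - 16/31 = -603/868)
D = 603/124 (D = -7*(-603/868) = 603/124 ≈ 4.8629)
1/(s + D) = 1/(501678 + 603/124) = 1/(62208675/124) = 124/62208675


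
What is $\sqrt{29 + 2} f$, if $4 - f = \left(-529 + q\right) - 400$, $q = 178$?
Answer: $755 \sqrt{31} \approx 4203.7$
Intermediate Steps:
$f = 755$ ($f = 4 - \left(\left(-529 + 178\right) - 400\right) = 4 - \left(-351 - 400\right) = 4 - -751 = 4 + 751 = 755$)
$\sqrt{29 + 2} f = \sqrt{29 + 2} \cdot 755 = \sqrt{31} \cdot 755 = 755 \sqrt{31}$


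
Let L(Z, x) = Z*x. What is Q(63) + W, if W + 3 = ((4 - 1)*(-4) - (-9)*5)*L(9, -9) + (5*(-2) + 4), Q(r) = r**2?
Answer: 1287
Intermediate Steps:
W = -2682 (W = -3 + (((4 - 1)*(-4) - (-9)*5)*(9*(-9)) + (5*(-2) + 4)) = -3 + ((3*(-4) - 1*(-45))*(-81) + (-10 + 4)) = -3 + ((-12 + 45)*(-81) - 6) = -3 + (33*(-81) - 6) = -3 + (-2673 - 6) = -3 - 2679 = -2682)
Q(63) + W = 63**2 - 2682 = 3969 - 2682 = 1287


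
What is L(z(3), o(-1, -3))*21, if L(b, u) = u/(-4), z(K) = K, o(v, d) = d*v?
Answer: -63/4 ≈ -15.750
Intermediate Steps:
L(b, u) = -u/4 (L(b, u) = u*(-1/4) = -u/4)
L(z(3), o(-1, -3))*21 = -(-3)*(-1)/4*21 = -1/4*3*21 = -3/4*21 = -63/4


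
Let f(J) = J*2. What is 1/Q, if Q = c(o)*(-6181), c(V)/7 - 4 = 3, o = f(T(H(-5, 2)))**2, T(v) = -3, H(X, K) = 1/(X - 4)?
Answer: -1/302869 ≈ -3.3018e-6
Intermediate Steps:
H(X, K) = 1/(-4 + X)
f(J) = 2*J
o = 36 (o = (2*(-3))**2 = (-6)**2 = 36)
c(V) = 49 (c(V) = 28 + 7*3 = 28 + 21 = 49)
Q = -302869 (Q = 49*(-6181) = -302869)
1/Q = 1/(-302869) = -1/302869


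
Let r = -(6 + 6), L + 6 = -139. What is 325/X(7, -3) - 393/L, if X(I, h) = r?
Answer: -42409/1740 ≈ -24.373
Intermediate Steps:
L = -145 (L = -6 - 139 = -145)
r = -12 (r = -1*12 = -12)
X(I, h) = -12
325/X(7, -3) - 393/L = 325/(-12) - 393/(-145) = 325*(-1/12) - 393*(-1/145) = -325/12 + 393/145 = -42409/1740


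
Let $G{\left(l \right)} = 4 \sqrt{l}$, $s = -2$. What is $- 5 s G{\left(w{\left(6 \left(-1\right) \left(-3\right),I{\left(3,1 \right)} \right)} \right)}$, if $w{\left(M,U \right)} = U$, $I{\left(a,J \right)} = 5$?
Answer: $40 \sqrt{5} \approx 89.443$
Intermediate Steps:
$- 5 s G{\left(w{\left(6 \left(-1\right) \left(-3\right),I{\left(3,1 \right)} \right)} \right)} = \left(-5\right) \left(-2\right) 4 \sqrt{5} = 10 \cdot 4 \sqrt{5} = 40 \sqrt{5}$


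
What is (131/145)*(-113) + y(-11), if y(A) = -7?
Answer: -15818/145 ≈ -109.09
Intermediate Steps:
(131/145)*(-113) + y(-11) = (131/145)*(-113) - 7 = -14803/145 - 7 = -15818/145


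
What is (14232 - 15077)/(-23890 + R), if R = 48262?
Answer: -845/24372 ≈ -0.034671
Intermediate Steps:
(14232 - 15077)/(-23890 + R) = (14232 - 15077)/(-23890 + 48262) = -845/24372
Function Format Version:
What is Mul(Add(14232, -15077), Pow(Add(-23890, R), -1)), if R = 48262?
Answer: Rational(-845, 24372) ≈ -0.034671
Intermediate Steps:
Mul(Add(14232, -15077), Pow(Add(-23890, R), -1)) = Mul(Add(14232, -15077), Pow(Add(-23890, 48262), -1)) = Mul(-845, Pow(24372, -1)) = Mul(-845, Rational(1, 24372)) = Rational(-845, 24372)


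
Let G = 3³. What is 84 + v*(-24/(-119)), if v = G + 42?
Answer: 11652/119 ≈ 97.916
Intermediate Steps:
G = 27
v = 69 (v = 27 + 42 = 69)
84 + v*(-24/(-119)) = 84 + 69*(-24/(-119)) = 84 + 69*(-24*(-1/119)) = 84 + 69*(24/119) = 84 + 1656/119 = 11652/119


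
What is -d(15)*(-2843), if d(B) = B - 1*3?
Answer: 34116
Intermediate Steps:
d(B) = -3 + B (d(B) = B - 3 = -3 + B)
-d(15)*(-2843) = -(-3 + 15)*(-2843) = -12*(-2843) = -1*(-34116) = 34116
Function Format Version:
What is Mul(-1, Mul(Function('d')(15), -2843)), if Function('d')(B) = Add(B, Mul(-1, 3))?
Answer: 34116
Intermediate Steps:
Function('d')(B) = Add(-3, B) (Function('d')(B) = Add(B, -3) = Add(-3, B))
Mul(-1, Mul(Function('d')(15), -2843)) = Mul(-1, Mul(Add(-3, 15), -2843)) = Mul(-1, Mul(12, -2843)) = Mul(-1, -34116) = 34116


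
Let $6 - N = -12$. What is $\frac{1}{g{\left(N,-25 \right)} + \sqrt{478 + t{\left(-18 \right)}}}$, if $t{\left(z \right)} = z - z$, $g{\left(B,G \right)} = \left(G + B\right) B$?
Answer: $- \frac{63}{7699} - \frac{\sqrt{478}}{15398} \approx -0.0096028$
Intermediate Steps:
$N = 18$ ($N = 6 - -12 = 6 + 12 = 18$)
$g{\left(B,G \right)} = B \left(B + G\right)$ ($g{\left(B,G \right)} = \left(B + G\right) B = B \left(B + G\right)$)
$t{\left(z \right)} = 0$
$\frac{1}{g{\left(N,-25 \right)} + \sqrt{478 + t{\left(-18 \right)}}} = \frac{1}{18 \left(18 - 25\right) + \sqrt{478 + 0}} = \frac{1}{18 \left(-7\right) + \sqrt{478}} = \frac{1}{-126 + \sqrt{478}}$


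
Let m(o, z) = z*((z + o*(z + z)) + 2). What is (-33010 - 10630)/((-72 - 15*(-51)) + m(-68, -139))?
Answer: 1091/65198 ≈ 0.016734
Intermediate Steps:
m(o, z) = z*(2 + z + 2*o*z) (m(o, z) = z*((z + o*(2*z)) + 2) = z*((z + 2*o*z) + 2) = z*(2 + z + 2*o*z))
(-33010 - 10630)/((-72 - 15*(-51)) + m(-68, -139)) = (-33010 - 10630)/((-72 - 15*(-51)) - 139*(2 - 139 + 2*(-68)*(-139))) = -43640/((-72 + 765) - 139*(2 - 139 + 18904)) = -43640/(693 - 139*18767) = -43640/(693 - 2608613) = -43640/(-2607920) = -43640*(-1/2607920) = 1091/65198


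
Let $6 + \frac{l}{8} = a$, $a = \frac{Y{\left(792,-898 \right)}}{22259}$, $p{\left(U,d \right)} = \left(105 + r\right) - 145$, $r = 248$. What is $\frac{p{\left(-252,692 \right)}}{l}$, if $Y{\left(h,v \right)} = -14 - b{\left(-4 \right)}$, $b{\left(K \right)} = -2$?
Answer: $- \frac{289367}{66783} \approx -4.3329$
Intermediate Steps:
$p{\left(U,d \right)} = 208$ ($p{\left(U,d \right)} = \left(105 + 248\right) - 145 = 353 - 145 = 208$)
$Y{\left(h,v \right)} = -12$ ($Y{\left(h,v \right)} = -14 - -2 = -14 + 2 = -12$)
$a = - \frac{12}{22259} \approx -0.00053911$
$l = - \frac{1068528}{22259}$ ($l = -48 + 8 \left(- \frac{12}{22259}\right) = -48 - \frac{96}{22259} = - \frac{1068528}{22259} \approx -48.004$)
$\frac{p{\left(-252,692 \right)}}{l} = \frac{208}{- \frac{1068528}{22259}} = 208 \left(- \frac{22259}{1068528}\right) = - \frac{289367}{66783}$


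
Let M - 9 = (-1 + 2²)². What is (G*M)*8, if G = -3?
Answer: -432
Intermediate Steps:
M = 18 (M = 9 + (-1 + 2²)² = 9 + (-1 + 4)² = 9 + 3² = 9 + 9 = 18)
(G*M)*8 = -3*18*8 = -54*8 = -432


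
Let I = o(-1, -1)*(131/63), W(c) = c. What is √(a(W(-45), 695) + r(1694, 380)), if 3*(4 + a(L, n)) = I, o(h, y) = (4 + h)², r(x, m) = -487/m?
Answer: √15227835/3990 ≈ 0.97802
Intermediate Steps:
I = 131/7 (I = (4 - 1)²*(131/63) = 3²*(131*(1/63)) = 9*(131/63) = 131/7 ≈ 18.714)
a(L, n) = 47/21 (a(L, n) = -4 + (⅓)*(131/7) = -4 + 131/21 = 47/21)
√(a(W(-45), 695) + r(1694, 380)) = √(47/21 - 487/380) = √(7633/7980) = √15227835/3990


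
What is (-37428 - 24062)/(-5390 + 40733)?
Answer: -5590/3213 ≈ -1.7398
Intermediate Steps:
(-37428 - 24062)/(-5390 + 40733) = -61490/35343 = -61490*1/35343 = -5590/3213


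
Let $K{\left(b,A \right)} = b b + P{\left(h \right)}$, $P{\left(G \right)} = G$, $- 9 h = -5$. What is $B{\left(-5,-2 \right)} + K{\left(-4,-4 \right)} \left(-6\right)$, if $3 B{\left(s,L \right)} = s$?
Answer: $-101$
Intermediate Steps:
$h = \frac{5}{9}$ ($h = \left(- \frac{1}{9}\right) \left(-5\right) = \frac{5}{9} \approx 0.55556$)
$B{\left(s,L \right)} = \frac{s}{3}$
$K{\left(b,A \right)} = \frac{5}{9} + b^{2}$ ($K{\left(b,A \right)} = b b + \frac{5}{9} = b^{2} + \frac{5}{9} = \frac{5}{9} + b^{2}$)
$B{\left(-5,-2 \right)} + K{\left(-4,-4 \right)} \left(-6\right) = \frac{1}{3} \left(-5\right) + \left(\frac{5}{9} + \left(-4\right)^{2}\right) \left(-6\right) = - \frac{5}{3} + \left(\frac{5}{9} + 16\right) \left(-6\right) = - \frac{5}{3} + \frac{149}{9} \left(-6\right) = - \frac{5}{3} - \frac{298}{3} = -101$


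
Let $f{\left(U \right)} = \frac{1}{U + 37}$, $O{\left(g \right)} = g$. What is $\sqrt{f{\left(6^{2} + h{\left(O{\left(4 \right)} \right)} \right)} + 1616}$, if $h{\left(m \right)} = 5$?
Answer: $\frac{\sqrt{9831822}}{78} \approx 40.2$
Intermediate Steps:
$f{\left(U \right)} = \frac{1}{37 + U}$
$\sqrt{f{\left(6^{2} + h{\left(O{\left(4 \right)} \right)} \right)} + 1616} = \sqrt{\frac{1}{37 + \left(6^{2} + 5\right)} + 1616} = \sqrt{\frac{1}{37 + \left(36 + 5\right)} + 1616} = \sqrt{\frac{1}{37 + 41} + 1616} = \sqrt{\frac{1}{78} + 1616} = \sqrt{\frac{126049}{78}} = \frac{\sqrt{9831822}}{78}$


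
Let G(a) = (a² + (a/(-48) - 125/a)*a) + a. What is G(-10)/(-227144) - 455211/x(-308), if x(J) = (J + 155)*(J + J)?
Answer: -17232492059/3567977952 ≈ -4.8298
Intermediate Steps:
G(a) = a + a² + a*(-125/a - a/48) (G(a) = (a² + (a*(-1/48) - 125/a)*a) + a = (a² + (-a/48 - 125/a)*a) + a = (a² + (-125/a - a/48)*a) + a = (a² + a*(-125/a - a/48)) + a = a + a² + a*(-125/a - a/48))
x(J) = 2*J*(155 + J) (x(J) = (155 + J)*(2*J) = 2*J*(155 + J))
G(-10)/(-227144) - 455211/x(-308) = (-125 - 10 + (47/48)*(-10)²)/(-227144) - 455211*(-1/(616*(155 - 308))) = (-125 - 10 + (47/48)*100)*(-1/227144) - 455211/(2*(-308)*(-153)) = (-125 - 10 + 1175/12)*(-1/227144) - 455211/94248 = -445/12*(-1/227144) - 455211*1/94248 = 445/2725728 - 50579/10472 = -17232492059/3567977952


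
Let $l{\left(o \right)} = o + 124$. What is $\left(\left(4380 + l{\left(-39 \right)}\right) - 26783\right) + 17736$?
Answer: $-4582$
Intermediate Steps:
$l{\left(o \right)} = 124 + o$
$\left(\left(4380 + l{\left(-39 \right)}\right) - 26783\right) + 17736 = \left(\left(4380 + \left(124 - 39\right)\right) - 26783\right) + 17736 = \left(\left(4380 + 85\right) - 26783\right) + 17736 = \left(4465 - 26783\right) + 17736 = -22318 + 17736 = -4582$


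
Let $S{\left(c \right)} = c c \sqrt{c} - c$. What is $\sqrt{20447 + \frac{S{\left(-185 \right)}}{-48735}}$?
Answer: $\frac{\sqrt{597890616 - 20535 i \sqrt{185}}}{171} \approx 142.99 - 0.0334 i$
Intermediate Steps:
$S{\left(c \right)} = c^{\frac{5}{2}} - c$ ($S{\left(c \right)} = c^{2} \sqrt{c} - c = c^{\frac{5}{2}} - c$)
$\sqrt{20447 + \frac{S{\left(-185 \right)}}{-48735}} = \sqrt{20447 + \frac{\left(-185\right)^{\frac{5}{2}} - -185}{-48735}} = \sqrt{20447 + \left(34225 i \sqrt{185} + 185\right) \left(- \frac{1}{48735}\right)} = \sqrt{20447 + \left(185 + 34225 i \sqrt{185}\right) \left(- \frac{1}{48735}\right)} = \sqrt{20447 - \left(\frac{37}{9747} + \frac{6845 i \sqrt{185}}{9747}\right)} = \sqrt{\frac{199296872}{9747} - \frac{6845 i \sqrt{185}}{9747}}$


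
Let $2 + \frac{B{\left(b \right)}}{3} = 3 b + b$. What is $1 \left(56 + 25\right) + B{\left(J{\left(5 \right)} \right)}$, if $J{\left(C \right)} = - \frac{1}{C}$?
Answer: $\frac{363}{5} \approx 72.6$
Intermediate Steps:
$B{\left(b \right)} = -6 + 12 b$ ($B{\left(b \right)} = -6 + 3 \left(3 b + b\right) = -6 + 3 \cdot 4 b = -6 + 12 b$)
$1 \left(56 + 25\right) + B{\left(J{\left(5 \right)} \right)} = 1 \left(56 + 25\right) - \left(6 - 12 \left(- \frac{1}{5}\right)\right) = 1 \cdot 81 - \left(6 - 12 \left(\left(-1\right) \frac{1}{5}\right)\right) = 81 + \left(-6 + 12 \left(- \frac{1}{5}\right)\right) = 81 - \frac{42}{5} = \frac{363}{5}$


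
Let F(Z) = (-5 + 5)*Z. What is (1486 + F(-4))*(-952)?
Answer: -1414672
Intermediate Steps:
F(Z) = 0 (F(Z) = 0*Z = 0)
(1486 + F(-4))*(-952) = (1486 + 0)*(-952) = 1486*(-952) = -1414672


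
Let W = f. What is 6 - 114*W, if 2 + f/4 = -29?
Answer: 14142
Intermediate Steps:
f = -124 (f = -8 + 4*(-29) = -8 - 116 = -124)
W = -124
6 - 114*W = 6 - 114*(-124) = 6 + 14136 = 14142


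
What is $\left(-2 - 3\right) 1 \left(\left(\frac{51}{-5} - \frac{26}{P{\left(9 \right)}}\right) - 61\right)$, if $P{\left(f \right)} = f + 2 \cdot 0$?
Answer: $\frac{3334}{9} \approx 370.44$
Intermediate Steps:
$P{\left(f \right)} = f$ ($P{\left(f \right)} = f + 0 = f$)
$\left(-2 - 3\right) 1 \left(\left(\frac{51}{-5} - \frac{26}{P{\left(9 \right)}}\right) - 61\right) = \left(-2 - 3\right) 1 \left(\left(\frac{51}{-5} - \frac{26}{9}\right) - 61\right) = \left(-5\right) 1 \left(\left(51 \left(- \frac{1}{5}\right) - \frac{26}{9}\right) - 61\right) = - 5 \left(\left(- \frac{51}{5} - \frac{26}{9}\right) - 61\right) = - 5 \left(- \frac{589}{45} - 61\right) = \left(-5\right) \left(- \frac{3334}{45}\right) = \frac{3334}{9}$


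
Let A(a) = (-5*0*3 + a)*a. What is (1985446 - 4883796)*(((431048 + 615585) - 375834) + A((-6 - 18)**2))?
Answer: -2905813251250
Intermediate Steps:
A(a) = a**2 (A(a) = (0*3 + a)*a = (0 + a)*a = a*a = a**2)
(1985446 - 4883796)*(((431048 + 615585) - 375834) + A((-6 - 18)**2)) = (1985446 - 4883796)*(((431048 + 615585) - 375834) + ((-6 - 18)**2)**2) = -2898350*((1046633 - 375834) + ((-24)**2)**2) = -2898350*(670799 + 576**2) = -2898350*(670799 + 331776) = -2898350*1002575 = -2905813251250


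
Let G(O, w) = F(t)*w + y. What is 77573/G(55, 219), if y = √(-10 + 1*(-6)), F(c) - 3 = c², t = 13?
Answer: 730504941/354719560 - 77573*I/354719560 ≈ 2.0594 - 0.00021869*I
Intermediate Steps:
F(c) = 3 + c²
y = 4*I (y = √(-10 - 6) = √(-16) = 4*I ≈ 4.0*I)
G(O, w) = 4*I + 172*w (G(O, w) = (3 + 13²)*w + 4*I = (3 + 169)*w + 4*I = 172*w + 4*I = 4*I + 172*w)
77573/G(55, 219) = 77573/(4*I + 172*219) = 77573/(4*I + 37668) = 77573/(37668 + 4*I) = 77573*((37668 - 4*I)/1418878240) = 77573*(37668 - 4*I)/1418878240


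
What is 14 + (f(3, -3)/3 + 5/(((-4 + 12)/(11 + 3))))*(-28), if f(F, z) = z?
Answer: -203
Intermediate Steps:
14 + (f(3, -3)/3 + 5/(((-4 + 12)/(11 + 3))))*(-28) = 14 + (-3/3 + 5/(((-4 + 12)/(11 + 3))))*(-28) = 14 + (-3*⅓ + 5/((8/14)))*(-28) = 14 + (-1 + 5/((8*(1/14))))*(-28) = 14 + (-1 + 5/(4/7))*(-28) = 14 + (-1 + 5*(7/4))*(-28) = 14 + (-1 + 35/4)*(-28) = 14 + (31/4)*(-28) = 14 - 217 = -203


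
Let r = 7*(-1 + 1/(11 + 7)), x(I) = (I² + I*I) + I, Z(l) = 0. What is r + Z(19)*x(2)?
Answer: -119/18 ≈ -6.6111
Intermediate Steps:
x(I) = I + 2*I² (x(I) = (I² + I²) + I = 2*I² + I = I + 2*I²)
r = -119/18 (r = 7*(-1 + 1/18) = 7*(-17/18) = -119/18 ≈ -6.6111)
r + Z(19)*x(2) = -119/18 + 0*(2*(1 + 2*2)) = -119/18 + 0*(2*(1 + 4)) = -119/18 + 0*(2*5) = -119/18 + 0*10 = -119/18 + 0 = -119/18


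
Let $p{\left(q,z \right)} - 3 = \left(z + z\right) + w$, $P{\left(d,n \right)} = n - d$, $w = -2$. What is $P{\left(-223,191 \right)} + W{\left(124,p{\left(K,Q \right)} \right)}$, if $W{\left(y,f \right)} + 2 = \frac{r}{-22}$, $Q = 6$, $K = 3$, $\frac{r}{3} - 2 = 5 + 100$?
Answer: $\frac{8743}{22} \approx 397.41$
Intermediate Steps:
$r = 321$ ($r = 6 + 3 \left(5 + 100\right) = 6 + 3 \cdot 105 = 6 + 315 = 321$)
$p{\left(q,z \right)} = 1 + 2 z$ ($p{\left(q,z \right)} = 3 + \left(\left(z + z\right) - 2\right) = 3 + \left(2 z - 2\right) = 3 + \left(-2 + 2 z\right) = 1 + 2 z$)
$W{\left(y,f \right)} = - \frac{365}{22}$ ($W{\left(y,f \right)} = -2 + \frac{321}{-22} = -2 + 321 \left(- \frac{1}{22}\right) = -2 - \frac{321}{22} = - \frac{365}{22}$)
$P{\left(-223,191 \right)} + W{\left(124,p{\left(K,Q \right)} \right)} = \left(191 - -223\right) - \frac{365}{22} = \left(191 + 223\right) - \frac{365}{22} = 414 - \frac{365}{22} = \frac{8743}{22}$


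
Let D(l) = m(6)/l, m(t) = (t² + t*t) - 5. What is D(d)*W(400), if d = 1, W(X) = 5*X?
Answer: 134000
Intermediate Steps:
m(t) = -5 + 2*t² (m(t) = (t² + t²) - 5 = 2*t² - 5 = -5 + 2*t²)
D(l) = 67/l (D(l) = (-5 + 2*6²)/l = (-5 + 2*36)/l = (-5 + 72)/l = 67/l)
D(d)*W(400) = (67/1)*(5*400) = (67*1)*2000 = 67*2000 = 134000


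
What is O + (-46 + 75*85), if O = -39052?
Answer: -32723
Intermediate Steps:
O + (-46 + 75*85) = -39052 + (-46 + 75*85) = -39052 + (-46 + 6375) = -39052 + 6329 = -32723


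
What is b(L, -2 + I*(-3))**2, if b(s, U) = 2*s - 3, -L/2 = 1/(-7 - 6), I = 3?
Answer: 1225/169 ≈ 7.2485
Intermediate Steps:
L = 2/13 (L = -2/(-7 - 6) = -2/(-13) = -2*(-1/13) = 2/13 ≈ 0.15385)
b(s, U) = -3 + 2*s
b(L, -2 + I*(-3))**2 = (-3 + 2*(2/13))**2 = (-3 + 4/13)**2 = (-35/13)**2 = 1225/169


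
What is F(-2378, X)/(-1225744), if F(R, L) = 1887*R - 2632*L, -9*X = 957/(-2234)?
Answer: 7518657595/2053734072 ≈ 3.6610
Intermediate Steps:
X = 319/6702 (X = -319/(3*(-2234)) = -319*(-1)/(3*2234) = -1/9*(-957/2234) = 319/6702 ≈ 0.047598)
F(R, L) = -2632*L + 1887*R
F(-2378, X)/(-1225744) = (-2632*319/6702 + 1887*(-2378))/(-1225744) = (-419804/3351 - 4487286)*(-1/1225744) = -15037315190/3351*(-1/1225744) = 7518657595/2053734072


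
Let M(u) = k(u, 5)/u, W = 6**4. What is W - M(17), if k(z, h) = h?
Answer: 22027/17 ≈ 1295.7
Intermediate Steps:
W = 1296
M(u) = 5/u
W - M(17) = 1296 - 5/17 = 22027/17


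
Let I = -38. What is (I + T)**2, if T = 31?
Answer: 49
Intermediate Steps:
(I + T)**2 = (-38 + 31)**2 = (-7)**2 = 49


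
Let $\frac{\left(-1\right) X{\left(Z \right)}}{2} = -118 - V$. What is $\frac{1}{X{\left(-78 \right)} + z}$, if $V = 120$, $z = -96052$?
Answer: $- \frac{1}{95576} \approx -1.0463 \cdot 10^{-5}$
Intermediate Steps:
$X{\left(Z \right)} = 476$ ($X{\left(Z \right)} = - 2 \left(-118 - 120\right) = \left(-2\right) \left(-238\right) = 476$)
$\frac{1}{X{\left(-78 \right)} + z} = \frac{1}{476 - 96052} = \frac{1}{-95576} = - \frac{1}{95576}$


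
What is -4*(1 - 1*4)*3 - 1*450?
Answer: -414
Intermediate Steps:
-4*(1 - 1*4)*3 - 1*450 = -4*(1 - 4)*3 - 450 = -4*(-3)*3 - 450 = 12*3 - 450 = 36 - 450 = -414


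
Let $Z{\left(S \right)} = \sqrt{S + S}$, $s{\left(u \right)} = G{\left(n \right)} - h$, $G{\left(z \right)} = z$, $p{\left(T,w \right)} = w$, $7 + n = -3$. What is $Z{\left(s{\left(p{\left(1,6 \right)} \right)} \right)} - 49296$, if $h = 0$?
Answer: $-49296 + 2 i \sqrt{5} \approx -49296.0 + 4.4721 i$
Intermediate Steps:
$n = -10$ ($n = -7 - 3 = -10$)
$s{\left(u \right)} = -10$ ($s{\left(u \right)} = -10 - 0 = -10 + 0 = -10$)
$Z{\left(S \right)} = \sqrt{2} \sqrt{S}$ ($Z{\left(S \right)} = \sqrt{2 S} = \sqrt{2} \sqrt{S}$)
$Z{\left(s{\left(p{\left(1,6 \right)} \right)} \right)} - 49296 = \sqrt{2} \sqrt{-10} - 49296 = \sqrt{2} i \sqrt{10} - 49296 = 2 i \sqrt{5} - 49296 = -49296 + 2 i \sqrt{5}$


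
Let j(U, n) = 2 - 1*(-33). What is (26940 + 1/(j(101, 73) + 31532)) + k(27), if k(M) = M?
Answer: 851267290/31567 ≈ 26967.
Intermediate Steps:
j(U, n) = 35 (j(U, n) = 2 + 33 = 35)
(26940 + 1/(j(101, 73) + 31532)) + k(27) = (26940 + 1/(35 + 31532)) + 27 = (26940 + 1/31567) + 27 = 850414981/31567 + 27 = 851267290/31567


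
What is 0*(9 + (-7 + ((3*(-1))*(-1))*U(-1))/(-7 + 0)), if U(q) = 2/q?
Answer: 0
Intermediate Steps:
0*(9 + (-7 + ((3*(-1))*(-1))*U(-1))/(-7 + 0)) = 0*(9 + (-7 + ((3*(-1))*(-1))*(2/(-1)))/(-7 + 0)) = 0*(9 + (-7 + (-3*(-1))*(2*(-1)))/(-7)) = 0*(9 + (-7 + 3*(-2))*(-1/7)) = 0*(9 + (-7 - 6)*(-1/7)) = 0*(9 - 13*(-1/7)) = 0*(9 + 13/7) = 0*(76/7) = 0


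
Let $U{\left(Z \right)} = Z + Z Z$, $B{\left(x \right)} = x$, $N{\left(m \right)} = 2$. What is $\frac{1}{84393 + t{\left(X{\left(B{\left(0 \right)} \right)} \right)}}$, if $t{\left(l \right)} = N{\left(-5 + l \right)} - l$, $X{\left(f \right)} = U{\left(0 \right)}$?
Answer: $\frac{1}{84395} \approx 1.1849 \cdot 10^{-5}$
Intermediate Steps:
$U{\left(Z \right)} = Z + Z^{2}$
$X{\left(f \right)} = 0$ ($X{\left(f \right)} = 0 \left(1 + 0\right) = 0 \cdot 1 = 0$)
$t{\left(l \right)} = 2 - l$
$\frac{1}{84393 + t{\left(X{\left(B{\left(0 \right)} \right)} \right)}} = \frac{1}{84393 + \left(2 - 0\right)} = \frac{1}{84393 + \left(2 + 0\right)} = \frac{1}{84393 + 2} = \frac{1}{84395}$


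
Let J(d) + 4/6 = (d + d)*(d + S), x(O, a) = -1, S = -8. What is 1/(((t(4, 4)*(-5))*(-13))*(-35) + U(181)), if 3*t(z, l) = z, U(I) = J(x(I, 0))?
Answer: -1/3016 ≈ -0.00033156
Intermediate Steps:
J(d) = -⅔ + 2*d*(-8 + d) (J(d) = -⅔ + (d + d)*(d - 8) = -⅔ + (2*d)*(-8 + d) = -⅔ + 2*d*(-8 + d))
U(I) = 52/3 (U(I) = -⅔ - 16*(-1) + 2*(-1)² = -⅔ + 16 + 2*1 = -⅔ + 16 + 2 = 52/3)
t(z, l) = z/3
1/(((t(4, 4)*(-5))*(-13))*(-35) + U(181)) = 1/(((((⅓)*4)*(-5))*(-13))*(-35) + 52/3) = 1/((((4/3)*(-5))*(-13))*(-35) + 52/3) = 1/(-20/3*(-13)*(-35) + 52/3) = 1/((260/3)*(-35) + 52/3) = 1/(-9100/3 + 52/3) = 1/(-3016) = -1/3016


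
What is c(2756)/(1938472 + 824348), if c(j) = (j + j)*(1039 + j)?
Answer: 348634/46047 ≈ 7.5713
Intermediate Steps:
c(j) = 2*j*(1039 + j) (c(j) = (2*j)*(1039 + j) = 2*j*(1039 + j))
c(2756)/(1938472 + 824348) = (2*2756*(1039 + 2756))/(1938472 + 824348) = (2*2756*3795)/2762820 = 20918040*(1/2762820) = 348634/46047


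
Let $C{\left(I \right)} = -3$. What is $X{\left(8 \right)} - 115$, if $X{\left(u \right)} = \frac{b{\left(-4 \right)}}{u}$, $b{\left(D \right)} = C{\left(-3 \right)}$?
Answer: $- \frac{923}{8} \approx -115.38$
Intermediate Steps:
$b{\left(D \right)} = -3$
$X{\left(u \right)} = - \frac{3}{u}$
$X{\left(8 \right)} - 115 = - \frac{3}{8} - 115 = - \frac{923}{8}$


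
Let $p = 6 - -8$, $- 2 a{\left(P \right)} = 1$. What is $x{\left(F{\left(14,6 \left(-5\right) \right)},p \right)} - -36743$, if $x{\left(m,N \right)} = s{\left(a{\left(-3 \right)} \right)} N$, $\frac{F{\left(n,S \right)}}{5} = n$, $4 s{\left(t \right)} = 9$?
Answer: $\frac{73549}{2} \approx 36775.0$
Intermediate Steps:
$a{\left(P \right)} = - \frac{1}{2}$ ($a{\left(P \right)} = \left(- \frac{1}{2}\right) 1 = - \frac{1}{2}$)
$s{\left(t \right)} = \frac{9}{4}$ ($s{\left(t \right)} = \frac{1}{4} \cdot 9 = \frac{9}{4}$)
$F{\left(n,S \right)} = 5 n$
$p = 14$ ($p = 6 + 8 = 14$)
$x{\left(m,N \right)} = \frac{9 N}{4}$
$x{\left(F{\left(14,6 \left(-5\right) \right)},p \right)} - -36743 = \frac{9}{4} \cdot 14 - -36743 = \frac{63}{2} + 36743 = \frac{73549}{2}$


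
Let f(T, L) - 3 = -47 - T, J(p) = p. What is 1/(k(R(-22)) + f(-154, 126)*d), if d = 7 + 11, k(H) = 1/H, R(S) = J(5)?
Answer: 5/9901 ≈ 0.00050500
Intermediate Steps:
R(S) = 5
f(T, L) = -44 - T (f(T, L) = 3 + (-47 - T) = -44 - T)
d = 18
1/(k(R(-22)) + f(-154, 126)*d) = 1/(1/5 + (-44 - 1*(-154))*18) = 1/(1/5 + (-44 + 154)*18) = 1/(1/5 + 110*18) = 1/(1/5 + 1980) = 1/(9901/5) = 5/9901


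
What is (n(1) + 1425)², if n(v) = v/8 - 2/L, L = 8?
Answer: 129937201/64 ≈ 2.0303e+6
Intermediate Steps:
n(v) = -¼ + v/8 (n(v) = v/8 - 2/8 = v*(⅛) - 2*⅛ = v/8 - ¼ = -¼ + v/8)
(n(1) + 1425)² = ((-¼ + (⅛)*1) + 1425)² = ((-¼ + ⅛) + 1425)² = (-⅛ + 1425)² = (11399/8)² = 129937201/64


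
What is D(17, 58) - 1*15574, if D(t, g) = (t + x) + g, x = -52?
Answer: -15551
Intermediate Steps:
D(t, g) = -52 + g + t (D(t, g) = (t - 52) + g = (-52 + t) + g = -52 + g + t)
D(17, 58) - 1*15574 = (-52 + 58 + 17) - 1*15574 = 23 - 15574 = -15551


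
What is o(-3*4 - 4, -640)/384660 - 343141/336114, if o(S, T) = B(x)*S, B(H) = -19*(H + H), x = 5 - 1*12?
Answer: -1235399243/1197126030 ≈ -1.0320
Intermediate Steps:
x = -7 (x = 5 - 12 = -7)
B(H) = -38*H
o(S, T) = 266*S (o(S, T) = (-38*(-7))*S = 266*S)
o(-3*4 - 4, -640)/384660 - 343141/336114 = (266*(-3*4 - 4))/384660 - 343141/336114 = (266*(-12 - 4))*(1/384660) - 343141*1/336114 = (266*(-16))*(1/384660) - 343141/336114 = -4256*1/384660 - 343141/336114 = -1064/96165 - 343141/336114 = -1235399243/1197126030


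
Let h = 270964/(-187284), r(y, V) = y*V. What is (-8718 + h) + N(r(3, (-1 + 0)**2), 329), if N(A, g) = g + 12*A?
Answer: -391163554/46821 ≈ -8354.5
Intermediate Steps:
r(y, V) = V*y
h = -67741/46821 (h = 270964*(-1/187284) = -67741/46821 ≈ -1.4468)
(-8718 + h) + N(r(3, (-1 + 0)**2), 329) = (-8718 - 67741/46821) + (329 + 12*((-1 + 0)**2*3)) = -408253219/46821 + (329 + 12*((-1)**2*3)) = -408253219/46821 + (329 + 12*(1*3)) = -408253219/46821 + (329 + 12*3) = -408253219/46821 + (329 + 36) = -408253219/46821 + 365 = -391163554/46821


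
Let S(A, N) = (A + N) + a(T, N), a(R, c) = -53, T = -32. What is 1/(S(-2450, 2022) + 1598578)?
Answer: 1/1598097 ≈ 6.2574e-7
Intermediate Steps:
S(A, N) = -53 + A + N (S(A, N) = (A + N) - 53 = -53 + A + N)
1/(S(-2450, 2022) + 1598578) = 1/((-53 - 2450 + 2022) + 1598578) = 1/(-481 + 1598578) = 1/1598097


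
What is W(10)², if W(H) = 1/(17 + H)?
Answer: 1/729 ≈ 0.0013717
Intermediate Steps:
W(10)² = (1/(17 + 10))² = (1/27)² = 1/729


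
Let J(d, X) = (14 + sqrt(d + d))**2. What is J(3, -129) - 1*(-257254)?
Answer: 257456 + 28*sqrt(6) ≈ 2.5752e+5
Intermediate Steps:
J(d, X) = (14 + sqrt(2)*sqrt(d))**2 (J(d, X) = (14 + sqrt(2*d))**2 = (14 + sqrt(2)*sqrt(d))**2)
J(3, -129) - 1*(-257254) = (14 + sqrt(2)*sqrt(3))**2 - 1*(-257254) = (14 + sqrt(6))**2 + 257254 = 257254 + (14 + sqrt(6))**2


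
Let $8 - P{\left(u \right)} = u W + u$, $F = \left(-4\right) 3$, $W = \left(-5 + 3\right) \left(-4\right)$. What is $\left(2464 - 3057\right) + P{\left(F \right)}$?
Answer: $-477$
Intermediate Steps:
$W = 8$ ($W = \left(-2\right) \left(-4\right) = 8$)
$F = -12$
$P{\left(u \right)} = 8 - 9 u$ ($P{\left(u \right)} = 8 - \left(u 8 + u\right) = 8 - \left(8 u + u\right) = 8 - 9 u$)
$\left(2464 - 3057\right) + P{\left(F \right)} = \left(2464 - 3057\right) + \left(8 - -108\right) = -593 + \left(8 + 108\right) = -593 + 116 = -477$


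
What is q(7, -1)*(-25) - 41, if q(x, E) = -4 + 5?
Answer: -66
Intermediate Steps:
q(x, E) = 1
q(7, -1)*(-25) - 41 = 1*(-25) - 41 = -25 - 41 = -66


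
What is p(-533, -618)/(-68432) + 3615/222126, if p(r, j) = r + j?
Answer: 83841451/2533421072 ≈ 0.033094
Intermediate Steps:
p(r, j) = j + r
p(-533, -618)/(-68432) + 3615/222126 = (-618 - 533)/(-68432) + 3615/222126 = -1151*(-1/68432) + 3615*(1/222126) = 1151/68432 + 1205/74042 = 83841451/2533421072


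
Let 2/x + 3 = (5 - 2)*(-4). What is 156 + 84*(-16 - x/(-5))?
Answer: -29756/25 ≈ -1190.2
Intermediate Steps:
x = -2/15 (x = 2/(-3 + (5 - 2)*(-4)) = 2/(-3 + 3*(-4)) = 2/(-3 - 12) = 2/(-15) = 2*(-1/15) = -2/15 ≈ -0.13333)
156 + 84*(-16 - x/(-5)) = 156 + 84*(-16 - (-2)/(15*(-5))) = 156 + 84*(-16 - (-2)*(-1)/(15*5)) = 156 + 84*(-16 - 1*2/75) = 156 + 84*(-16 - 2/75) = 156 + 84*(-1202/75) = 156 - 33656/25 = -29756/25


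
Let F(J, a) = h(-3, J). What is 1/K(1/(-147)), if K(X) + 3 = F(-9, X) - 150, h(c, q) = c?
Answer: -1/156 ≈ -0.0064103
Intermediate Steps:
F(J, a) = -3
K(X) = -156 (K(X) = -3 + (-3 - 150) = -3 - 153 = -156)
1/K(1/(-147)) = 1/(-156) = -1/156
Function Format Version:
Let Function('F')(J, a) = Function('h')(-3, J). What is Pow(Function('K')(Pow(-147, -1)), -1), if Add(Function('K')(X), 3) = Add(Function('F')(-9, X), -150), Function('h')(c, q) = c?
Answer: Rational(-1, 156) ≈ -0.0064103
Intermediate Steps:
Function('F')(J, a) = -3
Function('K')(X) = -156 (Function('K')(X) = Add(-3, Add(-3, -150)) = Add(-3, -153) = -156)
Pow(Function('K')(Pow(-147, -1)), -1) = Pow(-156, -1) = Rational(-1, 156)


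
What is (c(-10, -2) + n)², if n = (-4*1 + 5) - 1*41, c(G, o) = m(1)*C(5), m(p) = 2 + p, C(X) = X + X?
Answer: 100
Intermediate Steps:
C(X) = 2*X
c(G, o) = 30 (c(G, o) = (2 + 1)*(2*5) = 3*10 = 30)
n = -40 (n = (-4 + 5) - 41 = 1 - 41 = -40)
(c(-10, -2) + n)² = (30 - 40)² = (-10)² = 100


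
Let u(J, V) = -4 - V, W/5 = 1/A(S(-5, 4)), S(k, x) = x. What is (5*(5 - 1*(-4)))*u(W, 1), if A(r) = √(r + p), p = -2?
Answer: -225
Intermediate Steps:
A(r) = √(-2 + r) (A(r) = √(r - 2) = √(-2 + r))
W = 5*√2/2 (W = 5/(√(-2 + 4)) = 5/(√2) = 5*(√2/2) = 5*√2/2 ≈ 3.5355)
(5*(5 - 1*(-4)))*u(W, 1) = (5*(5 - 1*(-4)))*(-4 - 1*1) = (5*(5 + 4))*(-4 - 1) = (5*9)*(-5) = 45*(-5) = -225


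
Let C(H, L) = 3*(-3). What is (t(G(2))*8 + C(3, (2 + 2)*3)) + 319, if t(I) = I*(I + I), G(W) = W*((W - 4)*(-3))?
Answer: 2614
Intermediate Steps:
C(H, L) = -9
G(W) = W*(12 - 3*W) (G(W) = W*((-4 + W)*(-3)) = W*(12 - 3*W))
t(I) = 2*I**2 (t(I) = I*(2*I) = 2*I**2)
(t(G(2))*8 + C(3, (2 + 2)*3)) + 319 = ((2*(3*2*(4 - 1*2))**2)*8 - 9) + 319 = ((2*(3*2*(4 - 2))**2)*8 - 9) + 319 = ((2*(3*2*2)**2)*8 - 9) + 319 = ((2*12**2)*8 - 9) + 319 = ((2*144)*8 - 9) + 319 = (288*8 - 9) + 319 = (2304 - 9) + 319 = 2295 + 319 = 2614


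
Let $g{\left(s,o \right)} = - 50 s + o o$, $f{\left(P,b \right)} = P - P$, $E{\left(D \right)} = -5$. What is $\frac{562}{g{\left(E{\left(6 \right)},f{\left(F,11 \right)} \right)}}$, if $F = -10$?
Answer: $\frac{281}{125} \approx 2.248$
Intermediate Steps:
$f{\left(P,b \right)} = 0$
$g{\left(s,o \right)} = o^{2} - 50 s$ ($g{\left(s,o \right)} = - 50 s + o^{2} = o^{2} - 50 s$)
$\frac{562}{g{\left(E{\left(6 \right)},f{\left(F,11 \right)} \right)}} = \frac{562}{0^{2} - -250} = \frac{562}{0 + 250} = \frac{562}{250} = 562 \cdot \frac{1}{250} = \frac{281}{125}$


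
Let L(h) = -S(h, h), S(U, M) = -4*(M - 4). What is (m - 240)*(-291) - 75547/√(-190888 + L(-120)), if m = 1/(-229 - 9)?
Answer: 16622211/238 + 75547*I*√47846/95692 ≈ 69841.0 + 172.69*I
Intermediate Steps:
m = -1/238 (m = 1/(-238) = -1/238 ≈ -0.0042017)
S(U, M) = 16 - 4*M (S(U, M) = -4*(-4 + M) = 16 - 4*M)
L(h) = -16 + 4*h (L(h) = -(16 - 4*h) = -16 + 4*h)
(m - 240)*(-291) - 75547/√(-190888 + L(-120)) = (-1/238 - 240)*(-291) - 75547/√(-190888 + (-16 + 4*(-120))) = -57121/238*(-291) - 75547/√(-190888 + (-16 - 480)) = 16622211/238 - 75547/√(-190888 - 496) = 16622211/238 - 75547*(-I*√47846/95692) = 16622211/238 - (-75547)*I*√47846/95692 = 16622211/238 + 75547*I*√47846/95692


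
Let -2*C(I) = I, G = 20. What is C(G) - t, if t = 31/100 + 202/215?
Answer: -48373/4300 ≈ -11.250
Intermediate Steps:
C(I) = -I/2
t = 5373/4300 (t = 31*(1/100) + 202*(1/215) = 31/100 + 202/215 = 5373/4300 ≈ 1.2495)
C(G) - t = -1/2*20 - 1*5373/4300 = -10 - 5373/4300 = -48373/4300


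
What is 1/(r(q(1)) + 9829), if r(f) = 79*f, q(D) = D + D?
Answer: 1/9987 ≈ 0.00010013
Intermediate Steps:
q(D) = 2*D
1/(r(q(1)) + 9829) = 1/(79*(2*1) + 9829) = 1/(79*2 + 9829) = 1/(158 + 9829) = 1/9987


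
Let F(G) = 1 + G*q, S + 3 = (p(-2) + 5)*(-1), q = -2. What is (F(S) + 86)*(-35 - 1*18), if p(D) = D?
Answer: -5247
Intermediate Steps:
S = -6 (S = -3 + (-2 + 5)*(-1) = -3 + 3*(-1) = -3 - 3 = -6)
F(G) = 1 - 2*G (F(G) = 1 + G*(-2) = 1 - 2*G)
(F(S) + 86)*(-35 - 1*18) = ((1 - 2*(-6)) + 86)*(-35 - 1*18) = ((1 + 12) + 86)*(-35 - 18) = (13 + 86)*(-53) = 99*(-53) = -5247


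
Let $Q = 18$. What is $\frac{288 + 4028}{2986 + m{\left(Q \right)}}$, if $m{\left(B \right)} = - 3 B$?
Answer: $\frac{1079}{733} \approx 1.472$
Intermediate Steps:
$\frac{288 + 4028}{2986 + m{\left(Q \right)}} = \frac{288 + 4028}{2986 - 54} = \frac{4316}{2986 - 54} = \frac{4316}{2932} = 4316 \cdot \frac{1}{2932} = \frac{1079}{733}$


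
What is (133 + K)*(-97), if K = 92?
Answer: -21825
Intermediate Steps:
(133 + K)*(-97) = (133 + 92)*(-97) = 225*(-97) = -21825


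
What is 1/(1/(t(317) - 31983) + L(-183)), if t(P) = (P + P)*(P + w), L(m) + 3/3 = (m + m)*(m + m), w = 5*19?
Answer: 229225/30705834876 ≈ 7.4652e-6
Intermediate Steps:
w = 95
L(m) = -1 + 4*m² (L(m) = -1 + (m + m)*(m + m) = -1 + (2*m)*(2*m) = -1 + 4*m²)
t(P) = 2*P*(95 + P) (t(P) = (P + P)*(P + 95) = (2*P)*(95 + P) = 2*P*(95 + P))
1/(1/(t(317) - 31983) + L(-183)) = 1/(1/(2*317*(95 + 317) - 31983) + (-1 + 4*(-183)²)) = 1/(1/(2*317*412 - 31983) + (-1 + 4*33489)) = 1/(1/(261208 - 31983) + (-1 + 133956)) = 1/(1/229225 + 133955) = 1/(30705834876/229225) = 229225/30705834876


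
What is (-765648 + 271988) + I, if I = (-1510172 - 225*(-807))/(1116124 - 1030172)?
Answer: -42432392917/85952 ≈ -4.9368e+5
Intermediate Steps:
I = -1328597/85952 (I = (-1510172 + 181575)/85952 = -1328597*1/85952 = -1328597/85952 ≈ -15.457)
(-765648 + 271988) + I = (-765648 + 271988) - 1328597/85952 = -493660 - 1328597/85952 = -42432392917/85952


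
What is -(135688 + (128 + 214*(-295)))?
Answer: -72686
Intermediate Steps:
-(135688 + (128 + 214*(-295))) = -(135688 + (128 - 63130)) = -(135688 - 63002) = -1*72686 = -72686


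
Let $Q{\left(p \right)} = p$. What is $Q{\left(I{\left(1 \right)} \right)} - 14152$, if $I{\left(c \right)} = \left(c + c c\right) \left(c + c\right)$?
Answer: $-14148$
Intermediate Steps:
$I{\left(c \right)} = 2 c \left(c + c^{2}\right)$ ($I{\left(c \right)} = \left(c + c^{2}\right) 2 c = 2 c \left(c + c^{2}\right)$)
$Q{\left(I{\left(1 \right)} \right)} - 14152 = 2 \cdot 1^{2} \left(1 + 1\right) - 14152 = 2 \cdot 1 \cdot 2 - 14152 = 4 - 14152 = -14148$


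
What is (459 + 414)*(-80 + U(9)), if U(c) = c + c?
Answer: -54126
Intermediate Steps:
U(c) = 2*c
(459 + 414)*(-80 + U(9)) = (459 + 414)*(-80 + 2*9) = 873*(-80 + 18) = 873*(-62) = -54126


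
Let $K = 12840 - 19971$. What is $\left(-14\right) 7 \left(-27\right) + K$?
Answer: $-4485$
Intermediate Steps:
$K = -7131$ ($K = 12840 - 19971 = -7131$)
$\left(-14\right) 7 \left(-27\right) + K = \left(-14\right) 7 \left(-27\right) - 7131 = \left(-98\right) \left(-27\right) - 7131 = 2646 - 7131 = -4485$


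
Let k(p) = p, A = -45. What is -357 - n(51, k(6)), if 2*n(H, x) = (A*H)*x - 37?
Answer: 13093/2 ≈ 6546.5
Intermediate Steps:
n(H, x) = -37/2 - 45*H*x/2 (n(H, x) = ((-45*H)*x - 37)/2 = (-45*H*x - 37)/2 = (-37 - 45*H*x)/2 = -37/2 - 45*H*x/2)
-357 - n(51, k(6)) = -357 - (-37/2 - 45/2*51*6) = -357 - (-37/2 - 6885) = -357 - 1*(-13807/2) = -357 + 13807/2 = 13093/2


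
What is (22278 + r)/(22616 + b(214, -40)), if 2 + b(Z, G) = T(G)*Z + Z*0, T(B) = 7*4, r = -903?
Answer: 21375/28606 ≈ 0.74722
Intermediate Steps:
T(B) = 28
b(Z, G) = -2 + 28*Z (b(Z, G) = -2 + (28*Z + Z*0) = -2 + (28*Z + 0) = -2 + 28*Z)
(22278 + r)/(22616 + b(214, -40)) = (22278 - 903)/(22616 + (-2 + 28*214)) = 21375/(22616 + (-2 + 5992)) = 21375/(22616 + 5990) = 21375/28606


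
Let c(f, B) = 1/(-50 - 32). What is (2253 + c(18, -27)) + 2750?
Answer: 410245/82 ≈ 5003.0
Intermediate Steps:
c(f, B) = -1/82 (c(f, B) = 1/(-82) = -1/82)
(2253 + c(18, -27)) + 2750 = (2253 - 1/82) + 2750 = 184745/82 + 2750 = 410245/82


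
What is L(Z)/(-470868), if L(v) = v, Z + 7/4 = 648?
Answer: -2585/1883472 ≈ -0.0013725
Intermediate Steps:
Z = 2585/4 (Z = -7/4 + 648 = 2585/4 ≈ 646.25)
L(Z)/(-470868) = (2585/4)/(-470868) = (2585/4)*(-1/470868) = -2585/1883472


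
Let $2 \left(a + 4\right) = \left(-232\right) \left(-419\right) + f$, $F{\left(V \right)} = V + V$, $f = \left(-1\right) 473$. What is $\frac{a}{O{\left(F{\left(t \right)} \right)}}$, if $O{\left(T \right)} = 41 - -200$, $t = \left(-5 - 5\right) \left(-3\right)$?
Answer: $\frac{96727}{482} \approx 200.68$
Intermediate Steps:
$f = -473$
$t = 30$ ($t = \left(-10\right) \left(-3\right) = 30$)
$F{\left(V \right)} = 2 V$
$O{\left(T \right)} = 241$ ($O{\left(T \right)} = 41 + 200 = 241$)
$a = \frac{96727}{2}$ ($a = -4 + \frac{\left(-232\right) \left(-419\right) - 473}{2} = -4 + \frac{97208 - 473}{2} = -4 + \frac{1}{2} \cdot 96735 = -4 + \frac{96735}{2} = \frac{96727}{2} \approx 48364.0$)
$\frac{a}{O{\left(F{\left(t \right)} \right)}} = \frac{96727}{2 \cdot 241} = \frac{96727}{2} \cdot \frac{1}{241} = \frac{96727}{482}$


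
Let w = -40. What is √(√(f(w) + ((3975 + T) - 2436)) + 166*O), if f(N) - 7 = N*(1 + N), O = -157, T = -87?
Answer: √(-26062 + √3019) ≈ 161.27*I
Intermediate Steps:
f(N) = 7 + N*(1 + N)
√(√(f(w) + ((3975 + T) - 2436)) + 166*O) = √(√((7 - 40 + (-40)²) + ((3975 - 87) - 2436)) + 166*(-157)) = √(√((7 - 40 + 1600) + (3888 - 2436)) - 26062) = √(√(1567 + 1452) - 26062) = √(√3019 - 26062) = √(-26062 + √3019)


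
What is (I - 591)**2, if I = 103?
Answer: 238144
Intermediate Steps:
(I - 591)**2 = (103 - 591)**2 = (-488)**2 = 238144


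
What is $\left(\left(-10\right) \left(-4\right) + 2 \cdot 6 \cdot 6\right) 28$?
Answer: $3136$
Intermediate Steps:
$\left(\left(-10\right) \left(-4\right) + 2 \cdot 6 \cdot 6\right) 28 = \left(40 + 12 \cdot 6\right) 28 = \left(40 + 72\right) 28 = 112 \cdot 28 = 3136$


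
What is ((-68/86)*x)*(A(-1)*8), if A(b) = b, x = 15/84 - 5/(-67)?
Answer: 32300/20167 ≈ 1.6016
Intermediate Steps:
x = 475/1876 (x = 15*(1/84) - 5*(-1/67) = 5/28 + 5/67 = 475/1876 ≈ 0.25320)
((-68/86)*x)*(A(-1)*8) = (-68/86*(475/1876))*(-1*8) = (-68*1/86*(475/1876))*(-8) = -34/43*475/1876*(-8) = -8075/40334*(-8) = 32300/20167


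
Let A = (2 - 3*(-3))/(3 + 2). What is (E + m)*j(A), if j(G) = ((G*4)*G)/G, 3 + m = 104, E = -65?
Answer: 1584/5 ≈ 316.80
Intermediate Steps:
m = 101 (m = -3 + 104 = 101)
A = 11/5 (A = (2 + 9)/5 = 11*(⅕) = 11/5 ≈ 2.2000)
j(G) = 4*G (j(G) = ((4*G)*G)/G = (4*G²)/G = 4*G)
(E + m)*j(A) = (-65 + 101)*(4*(11/5)) = 36*(44/5) = 1584/5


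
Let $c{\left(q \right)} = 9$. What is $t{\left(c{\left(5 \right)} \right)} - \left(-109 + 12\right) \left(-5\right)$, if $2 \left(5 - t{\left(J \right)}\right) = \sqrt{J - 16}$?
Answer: $-480 - \frac{i \sqrt{7}}{2} \approx -480.0 - 1.3229 i$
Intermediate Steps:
$t{\left(J \right)} = 5 - \frac{\sqrt{-16 + J}}{2}$ ($t{\left(J \right)} = 5 - \frac{\sqrt{J - 16}}{2} = 5 - \frac{\sqrt{-16 + J}}{2}$)
$t{\left(c{\left(5 \right)} \right)} - \left(-109 + 12\right) \left(-5\right) = \left(5 - \frac{\sqrt{-16 + 9}}{2}\right) - \left(-109 + 12\right) \left(-5\right) = \left(5 - \frac{\sqrt{-7}}{2}\right) - \left(-97\right) \left(-5\right) = \left(5 - \frac{i \sqrt{7}}{2}\right) - 485 = -480 - \frac{i \sqrt{7}}{2}$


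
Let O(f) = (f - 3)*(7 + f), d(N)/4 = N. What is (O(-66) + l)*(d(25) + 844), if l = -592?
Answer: 3284176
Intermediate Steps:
d(N) = 4*N
O(f) = (-3 + f)*(7 + f)
(O(-66) + l)*(d(25) + 844) = ((-21 + (-66)**2 + 4*(-66)) - 592)*(4*25 + 844) = ((-21 + 4356 - 264) - 592)*(100 + 844) = (4071 - 592)*944 = 3479*944 = 3284176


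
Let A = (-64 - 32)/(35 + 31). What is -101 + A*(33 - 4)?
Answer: -1575/11 ≈ -143.18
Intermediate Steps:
A = -16/11 (A = -96/66 = -96*1/66 = -16/11 ≈ -1.4545)
-101 + A*(33 - 4) = -101 - 16*(33 - 4)/11 = -101 - 16/11*29 = -101 - 464/11 = -1575/11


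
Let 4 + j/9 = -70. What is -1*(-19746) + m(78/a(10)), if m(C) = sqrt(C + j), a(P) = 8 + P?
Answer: 19746 + I*sqrt(5955)/3 ≈ 19746.0 + 25.723*I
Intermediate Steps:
j = -666 (j = -36 + 9*(-70) = -36 - 630 = -666)
m(C) = sqrt(-666 + C) (m(C) = sqrt(C - 666) = sqrt(-666 + C))
-1*(-19746) + m(78/a(10)) = -1*(-19746) + sqrt(-666 + 78/(8 + 10)) = 19746 + sqrt(-666 + 78/18) = 19746 + sqrt(-666 + 78*(1/18)) = 19746 + sqrt(-666 + 13/3) = 19746 + sqrt(-1985/3) = 19746 + I*sqrt(5955)/3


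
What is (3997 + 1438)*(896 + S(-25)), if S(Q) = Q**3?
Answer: -80052115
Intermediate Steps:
(3997 + 1438)*(896 + S(-25)) = (3997 + 1438)*(896 + (-25)**3) = 5435*(896 - 15625) = 5435*(-14729) = -80052115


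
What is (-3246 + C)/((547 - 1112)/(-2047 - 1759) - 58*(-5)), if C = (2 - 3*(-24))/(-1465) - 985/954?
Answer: -8636110260943/771693855525 ≈ -11.191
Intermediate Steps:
C = -1513621/1397610 (C = (2 + 72)*(-1/1465) - 985*1/954 = 74*(-1/1465) - 985/954 = -74/1465 - 985/954 = -1513621/1397610 ≈ -1.0830)
(-3246 + C)/((547 - 1112)/(-2047 - 1759) - 58*(-5)) = (-3246 - 1513621/1397610)/((547 - 1112)/(-2047 - 1759) - 58*(-5)) = -4538155681/(1397610*(-565/(-3806) + 290)) = -4538155681/(1397610*(-565*(-1/3806) + 290)) = -4538155681/(1397610*(565/3806 + 290)) = -4538155681/(1397610*1104305/3806) = -4538155681/1397610*3806/1104305 = -8636110260943/771693855525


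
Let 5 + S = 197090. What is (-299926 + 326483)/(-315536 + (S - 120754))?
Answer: -26557/239205 ≈ -0.11102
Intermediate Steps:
S = 197085 (S = -5 + 197090 = 197085)
(-299926 + 326483)/(-315536 + (S - 120754)) = (-299926 + 326483)/(-315536 + (197085 - 120754)) = 26557/(-315536 + 76331) = 26557/(-239205) = 26557*(-1/239205) = -26557/239205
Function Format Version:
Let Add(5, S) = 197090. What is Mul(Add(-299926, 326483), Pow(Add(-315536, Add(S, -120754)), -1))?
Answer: Rational(-26557, 239205) ≈ -0.11102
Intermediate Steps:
S = 197085 (S = Add(-5, 197090) = 197085)
Mul(Add(-299926, 326483), Pow(Add(-315536, Add(S, -120754)), -1)) = Mul(Add(-299926, 326483), Pow(Add(-315536, Add(197085, -120754)), -1)) = Mul(26557, Pow(Add(-315536, 76331), -1)) = Mul(26557, Pow(-239205, -1)) = Mul(26557, Rational(-1, 239205)) = Rational(-26557, 239205)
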